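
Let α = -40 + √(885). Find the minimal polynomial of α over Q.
m_α(x) = x^2 + 80x + 715

From α + 40 = √(885), squaring gives (α + 40)^2 = 885, i.e. α^2 + 80α + 1600 = 885, so α^2 + 80α + 715 = 0. The discriminant of x^2 + 80x + 715 is (80)^2 - 4·(715) = 6400 - 2860 = 3540, and 4·(885) is not a perfect square in Q since 885 is squarefree and ≠ 1. Hence x^2 + 80x + 715 is irreducible over Q and is the minimal polynomial of α.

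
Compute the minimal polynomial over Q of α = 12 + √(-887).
m_α(x) = x^2 - 24x + 1031

From α - 12 = √(-887), squaring gives (α - 12)^2 = -887, i.e. α^2 - 24α + 144 = -887, so α^2 - 24α + 1031 = 0. The discriminant of x^2 - 24x + 1031 is (-24)^2 - 4·(1031) = 576 - 4124 = -3548, and 4·(-887) is not a perfect square in Q since -887 is squarefree and ≠ 1. Hence x^2 - 24x + 1031 is irreducible over Q and is the minimal polynomial of α.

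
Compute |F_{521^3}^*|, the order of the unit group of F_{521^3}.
|F_{521^3}^*| = 141420760

F_{521^3} has 521^3 = 141420761 elements; its multiplicative group consists of all nonzero elements, so |F_{521^3}^*| = 141420761 - 1 = 141420760. (It is cyclic since any finite subgroup of the multiplicative group of a field is cyclic.)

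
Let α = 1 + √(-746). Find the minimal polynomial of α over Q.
m_α(x) = x^2 - 2x + 747

From α - 1 = √(-746), squaring gives (α - 1)^2 = -746, i.e. α^2 - 2α + 1 = -746, so α^2 - 2α + 747 = 0. The discriminant of x^2 - 2x + 747 is (-2)^2 - 4·(747) = 4 - 2988 = -2984, and 4·(-746) is not a perfect square in Q since -746 is squarefree and ≠ 1. Hence x^2 - 2x + 747 is irreducible over Q and is the minimal polynomial of α.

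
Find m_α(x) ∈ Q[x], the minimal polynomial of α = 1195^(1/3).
m_α(x) = x^3 - 1195

α satisfies α^3 = 1195, so x^3 - 1195 annihilates α. By the rational root test, a rational root p/q (in lowest terms) of x^3 - 1195 would satisfy p^3 = 1195 q^3, forcing q = 1 and p^3 = 1195; but 1195 is not a perfect cube, contradiction. A monic cubic over Q with no rational root is irreducible (any nontrivial factorization would include a linear factor). Hence x^3 - 1195 is the minimal polynomial of α, and in particular [Q(α):Q] = 3.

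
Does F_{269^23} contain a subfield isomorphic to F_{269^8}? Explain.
No: F_{269^8} is not a subfield of F_{269^23}

F_{p^m} embeds in F_{p^n} iff m | n. Here 8 ∤ 23 (since 23 = 2·8 + 7 with remainder 7 ≠ 0), so F_{269^8} is not a subfield of F_{269^23}. Equivalently: if it were, the tower law would give 8 = [F_{269^8}:F_269] dividing [F_{269^23}:F_269] = 23, contradiction.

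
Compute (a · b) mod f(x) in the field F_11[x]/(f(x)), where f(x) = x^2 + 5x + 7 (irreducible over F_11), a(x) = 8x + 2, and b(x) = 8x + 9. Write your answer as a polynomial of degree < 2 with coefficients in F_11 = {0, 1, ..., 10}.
a · b ≡ 10x + 10 (mod f(x))

Multiply in F_11[x]: a(x)·b(x) = (8x + 2)·(8x + 9) = 9x^2 + 7. This has degree ≥ 2, so divide by f(x) over F_11: 9x^2 + 7 = (9)·(x^2 + 5x + 7) + (10x + 10). Hence a·b ≡ 10x + 10 (mod f). (F_11[x]/(f) is a field with 11^2 = 121 elements since f is irreducible of degree 2.)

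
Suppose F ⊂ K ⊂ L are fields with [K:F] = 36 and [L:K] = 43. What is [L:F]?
[L:F] = 1548

The tower law says that for any tower of field extensions F ⊂ K ⊂ L with finite degrees, [L:F] = [L:K] · [K:F]. Here this gives [L:F] = 43 · 36 = 1548.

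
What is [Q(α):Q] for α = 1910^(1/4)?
[Q(α):Q] = 4

α is a root of x^4 - 1910. By Eisenstein's criterion at the prime p = 2 (which divides the constant term 1910 but p^2 = 4 does not, since 1910 is squarefree), x^4 - 1910 is irreducible over Q. Hence [Q(α):Q] = 4.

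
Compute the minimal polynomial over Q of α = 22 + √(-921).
m_α(x) = x^2 - 44x + 1405

From α - 22 = √(-921), squaring gives (α - 22)^2 = -921, i.e. α^2 - 44α + 484 = -921, so α^2 - 44α + 1405 = 0. The discriminant of x^2 - 44x + 1405 is (-44)^2 - 4·(1405) = 1936 - 5620 = -3684, and 4·(-921) is not a perfect square in Q since -921 is squarefree and ≠ 1. Hence x^2 - 44x + 1405 is irreducible over Q and is the minimal polynomial of α.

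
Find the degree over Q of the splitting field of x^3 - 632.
[K : Q] = 6

The roots of x^3 - 632 are ∛632, ω∛632, ω^2∛632 where ω = e^(2πi/3) is a primitive cube root of unity, so K = Q(∛632, ω). Now [Q(∛632):Q] = 3 (since 632 is not a perfect cube, x^3 - 632 is irreducible) and [Q(ω):Q] = 2. Both 2 and 3 divide [K:Q], and [K:Q] ≤ 3·2 = 6, so [K:Q] = 6. (Equivalently: Q(∛632) ⊂ R but ω ∉ R, so [K : Q(∛632)] = 2.)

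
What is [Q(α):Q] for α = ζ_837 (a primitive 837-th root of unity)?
[Q(α):Q] = 540

The minimal polynomial of ζ_837 over Q is the 837-th cyclotomic polynomial Φ_837(x), which is irreducible over Q and has degree φ(837) = 540. Hence [Q(α):Q] = φ(837) = 540.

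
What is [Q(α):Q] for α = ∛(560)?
[Q(α):Q] = 3

The minimal polynomial of α is x^3 - 560, irreducible over Q since 560 is not a perfect cube (so x^3 - 560 has no rational root). Hence [Q(α):Q] = deg(m_α) = 3.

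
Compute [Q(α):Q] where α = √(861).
[Q(α):Q] = 2

[Q(α):Q] equals the degree of the minimal polynomial of α. Here α^2 = 861 and x^2 - 861 is irreducible (d = 861 is squarefree, ≠ 1, hence not a square), so deg(m_α) = 2. Thus [Q(α):Q] = 2.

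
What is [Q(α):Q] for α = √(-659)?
[Q(α):Q] = 2

[Q(α):Q] equals the degree of the minimal polynomial of α. Here α^2 = -659 and x^2 + 659 is irreducible (d = -659 is squarefree, ≠ 1, hence not a square), so deg(m_α) = 2. Thus [Q(α):Q] = 2.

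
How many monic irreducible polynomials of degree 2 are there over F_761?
There are 289180 monic irreducible polynomials of degree 2 over F_761

Each element of F_{761^2} that lies in no proper subfield is a root of exactly one monic irreducible of degree 2 over F_761, and each such polynomial has 2 distinct roots in F_{761^2}. By Möbius inversion the count is N_761(2) = (1/2) Σ_{d|2} μ(2/d) · 761^d = (1/2)(μ(2)·761^1 + μ(1)·761^2) = 578360/2 = 289180.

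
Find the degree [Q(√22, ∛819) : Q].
[Q(√22, ∛819) : Q] = 6

Let L = Q(√22, ∛819). Since Q(√22) ⊂ L and [Q(√22):Q] = 2, the tower law gives 2 | [L:Q]. Likewise Q(∛819) ⊂ L with [Q(∛819):Q] = 3 (because 819 is not a perfect cube), so 3 | [L:Q]. As gcd(2,3) = 1, [L:Q] is divisible by 6. Conversely L is generated over Q by √22 and ∛819, so [L:Q] ≤ 2·3 = 6. Therefore [Q(√22, ∛819) : Q] = 6.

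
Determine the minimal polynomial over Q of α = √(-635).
m_α(x) = x^2 + 635

α satisfies α^2 + 635 = 0, so x^2 + 635 annihilates α. Since d = -635 is squarefree and ≠ 1, it is not a perfect square in Q, so x^2 + 635 has no rational root and is therefore irreducible over Q (a degree-2 polynomial over a field is irreducible iff it has no root). Hence m_α(x) = x^2 + 635.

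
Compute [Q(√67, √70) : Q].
[Q(√67, √70) : Q] = 4

[Q(√67):Q] = 2 (min poly x^2 - 67, irreducible since 67 is squarefree > 1). For the top step, suppose √70 ∈ Q(√67), say √70 = c + d√67 with c, d ∈ Q. Squaring: 70 = c^2 + 67d^2 + 2cd√67. Since √67 ∉ Q this forces 2cd = 0. If d = 0 then √70 = c ∈ Q, contradicting 70 squarefree > 1. If c = 0 then 70 = 67d^2, so 67·70 = (67d)^2 is a perfect square in Q — but 67·70 = 4690 is not a perfect square (since 67 and 70 are distinct squarefree integers). Contradiction. Hence √70 ∉ Q(√67), so x^2 - 70 stays irreducible over Q(√67) and [Q(√67, √70) : Q(√67)] = 2. By the tower law, [Q(√67, √70) : Q] = 2 · 2 = 4.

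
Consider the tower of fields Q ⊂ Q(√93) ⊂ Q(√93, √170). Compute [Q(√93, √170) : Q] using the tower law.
[Q(√93, √170) : Q] = 4

[Q(√93):Q] = 2 (min poly x^2 - 93, irreducible since 93 is squarefree > 1). For the top step, suppose √170 ∈ Q(√93), say √170 = c + d√93 with c, d ∈ Q. Squaring: 170 = c^2 + 93d^2 + 2cd√93. Since √93 ∉ Q this forces 2cd = 0. If d = 0 then √170 = c ∈ Q, contradicting 170 squarefree > 1. If c = 0 then 170 = 93d^2, so 93·170 = (93d)^2 is a perfect square in Q — but 93·170 = 15810 is not a perfect square (since 93 and 170 are distinct squarefree integers). Contradiction. Hence √170 ∉ Q(√93), so x^2 - 170 stays irreducible over Q(√93) and [Q(√93, √170) : Q(√93)] = 2. By the tower law, [Q(√93, √170) : Q] = 2 · 2 = 4.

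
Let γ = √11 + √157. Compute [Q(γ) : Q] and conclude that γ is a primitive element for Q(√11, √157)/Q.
[Q(γ) : Q] = 4 (equivalently, Q(γ) = Q(√11, √157))

Obviously Q(γ) ⊆ Q(√11, √157), and [Q(√11, √157):Q] = 4 (since 11, 157 are distinct squarefree integers > 1 with 1727 not a perfect square). To show equality we compute the minimal polynomial of γ. From γ = √11 + √157: γ^2 = 11 + 2√(1727) + 157 = 168 + 2√(1727), so γ^2 - 168 = 2√(1727); squaring, (γ^2 - 168)^2 = 4·1727, i.e. γ^4 - 336γ^2 + 28224 - 6908 = 0, i.e. γ^4 - 336γ^2 + 21316 = 0. So γ is a root of x^4 - 336x^2 + 21316. This polynomial is irreducible over Q: it has no rational root (each ±√11 ± √157 is irrational), and any factorization into two quadratics over Q would force √(1727) ∈ Q (pairing opposite roots) or √11, √157 ∈ Q (other pairings), all impossible. Hence [Q(γ):Q] = 4 = [Q(√11, √157):Q], so Q(γ) = Q(√11, √157).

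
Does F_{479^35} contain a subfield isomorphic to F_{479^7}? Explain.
Yes: F_{479^7} is a subfield of F_{479^35}

F_{p^m} embeds in F_{p^n} iff m | n (since F_{p^n} is the splitting field of x^(p^n) - x, and F_{p^m} ⊂ F_{p^n} forces p^n to be a power of p^m, i.e. m | n; conversely if m | n then every root of x^(p^m) - x is a root of x^(p^n) - x). Here 7 | 35 (since 35 = 5·7), so F_{479^7} is a subfield of F_{479^35}, and [F_{479^35} : F_{479^7}] = 35/7 = 5.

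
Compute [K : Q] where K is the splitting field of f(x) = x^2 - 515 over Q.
[K : Q] = 2

f(x) = x^2 - 515 factors as (x - √515)(x + √515). The splitting field is K = Q(√515). Since 515 is squarefree and > 1, it is not a perfect square, so x^2 - 515 is irreducible over Q and [Q(√515) : Q] = 2. Hence [K : Q] = 2.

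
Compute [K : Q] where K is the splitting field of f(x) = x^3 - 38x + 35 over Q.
[K : Q] = 6

By the rational root test, any rational root of the monic integer polynomial f(x) = x^3 - 38x + 35 must be an integer dividing the constant term 35, i.e. one of ±{1, 5, 7, 35}. Evaluating: f(1) = -2, f(-1) = 72, f(5) = -30, f(-5) = 100, f(7) = 112, f(-7) = -42, f(35) = 41580, f(-35) = -41510; none is 0, so f has no rational root and is therefore irreducible over Q (a cubic with no linear factor over a field is irreducible). For an irreducible cubic, the Galois group is A_3 or S_3 according as the discriminant disc(f) = -4a^3 - 27b^2 = -4·(-38)^3 - 27·(35)^2 = 186413 is or is not a square in Q. Here disc(f) = 186413 is not a perfect square in Q, so the Galois group of f over Q is not contained in A_3 and must be all of S_3. The splitting field has degree |S_3| = 6 over Q, so [K : Q] = 6.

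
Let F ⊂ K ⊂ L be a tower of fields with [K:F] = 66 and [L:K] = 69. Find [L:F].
[L:F] = 4554

The tower law says that for any tower of field extensions F ⊂ K ⊂ L with finite degrees, [L:F] = [L:K] · [K:F]. Here this gives [L:F] = 69 · 66 = 4554.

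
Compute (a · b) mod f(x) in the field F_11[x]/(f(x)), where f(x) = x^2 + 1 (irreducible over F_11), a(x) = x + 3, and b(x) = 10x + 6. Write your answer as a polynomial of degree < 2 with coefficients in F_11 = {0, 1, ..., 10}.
a · b ≡ 3x + 8 (mod f(x))

Multiply in F_11[x]: a(x)·b(x) = (x + 3)·(10x + 6) = 10x^2 + 3x + 7. This has degree ≥ 2, so divide by f(x) over F_11: 10x^2 + 3x + 7 = (10)·(x^2 + 1) + (3x + 8). Hence a·b ≡ 3x + 8 (mod f). (F_11[x]/(f) is a field with 11^2 = 121 elements since f is irreducible of degree 2.)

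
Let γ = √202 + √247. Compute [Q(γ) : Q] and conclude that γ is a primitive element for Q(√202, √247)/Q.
[Q(γ) : Q] = 4 (equivalently, Q(γ) = Q(√202, √247))

Obviously Q(γ) ⊆ Q(√202, √247), and [Q(√202, √247):Q] = 4 (since 202, 247 are distinct squarefree integers > 1 with 49894 not a perfect square). To show equality we compute the minimal polynomial of γ. From γ = √202 + √247: γ^2 = 202 + 2√(49894) + 247 = 449 + 2√(49894), so γ^2 - 449 = 2√(49894); squaring, (γ^2 - 449)^2 = 4·49894, i.e. γ^4 - 898γ^2 + 201601 - 199576 = 0, i.e. γ^4 - 898γ^2 + 2025 = 0. So γ is a root of x^4 - 898x^2 + 2025. This polynomial is irreducible over Q: it has no rational root (each ±√202 ± √247 is irrational), and any factorization into two quadratics over Q would force √(49894) ∈ Q (pairing opposite roots) or √202, √247 ∈ Q (other pairings), all impossible. Hence [Q(γ):Q] = 4 = [Q(√202, √247):Q], so Q(γ) = Q(√202, √247).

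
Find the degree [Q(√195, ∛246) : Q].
[Q(√195, ∛246) : Q] = 6

Let L = Q(√195, ∛246). Since Q(√195) ⊂ L and [Q(√195):Q] = 2, the tower law gives 2 | [L:Q]. Likewise Q(∛246) ⊂ L with [Q(∛246):Q] = 3 (because 246 is not a perfect cube), so 3 | [L:Q]. As gcd(2,3) = 1, [L:Q] is divisible by 6. Conversely L is generated over Q by √195 and ∛246, so [L:Q] ≤ 2·3 = 6. Therefore [Q(√195, ∛246) : Q] = 6.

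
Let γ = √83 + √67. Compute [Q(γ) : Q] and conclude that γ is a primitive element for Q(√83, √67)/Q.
[Q(γ) : Q] = 4 (equivalently, Q(γ) = Q(√83, √67))

Obviously Q(γ) ⊆ Q(√83, √67), and [Q(√83, √67):Q] = 4 (since 83, 67 are distinct squarefree integers > 1 with 5561 not a perfect square). To show equality we compute the minimal polynomial of γ. From γ = √83 + √67: γ^2 = 83 + 2√(5561) + 67 = 150 + 2√(5561), so γ^2 - 150 = 2√(5561); squaring, (γ^2 - 150)^2 = 4·5561, i.e. γ^4 - 300γ^2 + 22500 - 22244 = 0, i.e. γ^4 - 300γ^2 + 256 = 0. So γ is a root of x^4 - 300x^2 + 256. This polynomial is irreducible over Q: it has no rational root (each ±√83 ± √67 is irrational), and any factorization into two quadratics over Q would force √(5561) ∈ Q (pairing opposite roots) or √83, √67 ∈ Q (other pairings), all impossible. Hence [Q(γ):Q] = 4 = [Q(√83, √67):Q], so Q(γ) = Q(√83, √67).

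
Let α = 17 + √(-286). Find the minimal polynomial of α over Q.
m_α(x) = x^2 - 34x + 575

From α - 17 = √(-286), squaring gives (α - 17)^2 = -286, i.e. α^2 - 34α + 289 = -286, so α^2 - 34α + 575 = 0. The discriminant of x^2 - 34x + 575 is (-34)^2 - 4·(575) = 1156 - 2300 = -1144, and 4·(-286) is not a perfect square in Q since -286 is squarefree and ≠ 1. Hence x^2 - 34x + 575 is irreducible over Q and is the minimal polynomial of α.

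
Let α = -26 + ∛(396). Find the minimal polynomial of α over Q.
m_α(x) = x^3 + 78x^2 + 2028x + 17180

Set β = α + 26 = ∛(396), so β^3 = 396. Then (α + 26)^3 - 396 = 0, i.e. α is a root of g(x) = (x + 26)^3 - 396 = x^3 + 78x^2 + 2028x + 17180. Since g(x) = h(x + 26) where h(x) = x^3 - 396, and h is irreducible over Q (because 396 is not a perfect cube, so h has no rational root, and a monic cubic with no rational root is irreducible), g is also irreducible (irreducibility is preserved under the substitution x → x + 26). Hence m_α(x) = x^3 + 78x^2 + 2028x + 17180.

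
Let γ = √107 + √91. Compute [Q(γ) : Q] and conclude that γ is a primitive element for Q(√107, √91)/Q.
[Q(γ) : Q] = 4 (equivalently, Q(γ) = Q(√107, √91))

Obviously Q(γ) ⊆ Q(√107, √91), and [Q(√107, √91):Q] = 4 (since 107, 91 are distinct squarefree integers > 1 with 9737 not a perfect square). To show equality we compute the minimal polynomial of γ. From γ = √107 + √91: γ^2 = 107 + 2√(9737) + 91 = 198 + 2√(9737), so γ^2 - 198 = 2√(9737); squaring, (γ^2 - 198)^2 = 4·9737, i.e. γ^4 - 396γ^2 + 39204 - 38948 = 0, i.e. γ^4 - 396γ^2 + 256 = 0. So γ is a root of x^4 - 396x^2 + 256. This polynomial is irreducible over Q: it has no rational root (each ±√107 ± √91 is irrational), and any factorization into two quadratics over Q would force √(9737) ∈ Q (pairing opposite roots) or √107, √91 ∈ Q (other pairings), all impossible. Hence [Q(γ):Q] = 4 = [Q(√107, √91):Q], so Q(γ) = Q(√107, √91).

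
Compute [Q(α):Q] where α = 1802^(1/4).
[Q(α):Q] = 4

α is a root of x^4 - 1802. By Eisenstein's criterion at the prime p = 2 (which divides the constant term 1802 but p^2 = 4 does not, since 1802 is squarefree), x^4 - 1802 is irreducible over Q. Hence [Q(α):Q] = 4.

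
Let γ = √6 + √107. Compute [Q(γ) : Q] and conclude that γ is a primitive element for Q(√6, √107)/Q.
[Q(γ) : Q] = 4 (equivalently, Q(γ) = Q(√6, √107))

Obviously Q(γ) ⊆ Q(√6, √107), and [Q(√6, √107):Q] = 4 (since 6, 107 are distinct squarefree integers > 1 with 642 not a perfect square). To show equality we compute the minimal polynomial of γ. From γ = √6 + √107: γ^2 = 6 + 2√(642) + 107 = 113 + 2√(642), so γ^2 - 113 = 2√(642); squaring, (γ^2 - 113)^2 = 4·642, i.e. γ^4 - 226γ^2 + 12769 - 2568 = 0, i.e. γ^4 - 226γ^2 + 10201 = 0. So γ is a root of x^4 - 226x^2 + 10201. This polynomial is irreducible over Q: it has no rational root (each ±√6 ± √107 is irrational), and any factorization into two quadratics over Q would force √(642) ∈ Q (pairing opposite roots) or √6, √107 ∈ Q (other pairings), all impossible. Hence [Q(γ):Q] = 4 = [Q(√6, √107):Q], so Q(γ) = Q(√6, √107).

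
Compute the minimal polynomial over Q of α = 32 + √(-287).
m_α(x) = x^2 - 64x + 1311

From α - 32 = √(-287), squaring gives (α - 32)^2 = -287, i.e. α^2 - 64α + 1024 = -287, so α^2 - 64α + 1311 = 0. The discriminant of x^2 - 64x + 1311 is (-64)^2 - 4·(1311) = 4096 - 5244 = -1148, and 4·(-287) is not a perfect square in Q since -287 is squarefree and ≠ 1. Hence x^2 - 64x + 1311 is irreducible over Q and is the minimal polynomial of α.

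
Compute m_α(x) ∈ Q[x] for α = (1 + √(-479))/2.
m_α(x) = x^2 - x + 120

From 2α - 1 = √(-479), squaring gives (2α - 1)^2 = -479, i.e. 4α^2 - 4α + 1 = -479, so α^2 - α + (1 + 479)/4 = 0. Since -479 ≡ 1 (mod 4), (1 + 479)/4 = 120 ∈ Z. The polynomial x^2 - x + 120 has discriminant 1 - 4·(120) = -479, which is not a perfect square in Q (d = -479 is squarefree and ≠ 1), so x^2 - x + 120 is irreducible over Q. It is the minimal polynomial of α.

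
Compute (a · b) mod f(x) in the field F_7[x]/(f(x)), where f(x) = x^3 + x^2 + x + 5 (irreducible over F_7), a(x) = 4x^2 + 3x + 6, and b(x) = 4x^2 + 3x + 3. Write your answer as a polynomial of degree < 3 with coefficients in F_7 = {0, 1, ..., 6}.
a · b ≡ 2x + 6 (mod f(x))

Multiply in F_7[x]: a(x)·b(x) = (4x^2 + 3x + 6)·(4x^2 + 3x + 3) = 2x^4 + 3x^3 + 3x^2 + 6x + 4. This has degree ≥ 3, so divide by f(x) over F_7: 2x^4 + 3x^3 + 3x^2 + 6x + 4 = (2x + 1)·(x^3 + x^2 + x + 5) + (2x + 6). Hence a·b ≡ 2x + 6 (mod f). (F_7[x]/(f) is a field with 7^3 = 343 elements since f is irreducible of degree 3.)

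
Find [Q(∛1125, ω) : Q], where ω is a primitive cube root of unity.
[Q(∛1125, ω) : Q] = 6

[Q(∛1125):Q] = 3 (min poly x^3 - 1125, irreducible since 1125 is not a perfect cube). [Q(ω):Q] = 2 (min poly x^2 + x + 1). Since Q(∛1125) ⊂ R and ω ∉ R, we have ω ∉ Q(∛1125), so x^2 + x + 1 remains irreducible over Q(∛1125) and [Q(∛1125, ω) : Q(∛1125)] = 2. By the tower law, [Q(∛1125, ω) : Q] = 3 · 2 = 6. (In fact Q(∛1125, ω) is the splitting field of x^3 - 1125 over Q.)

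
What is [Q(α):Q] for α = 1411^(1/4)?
[Q(α):Q] = 4

α is a root of x^4 - 1411. By Eisenstein's criterion at the prime p = 17 (which divides the constant term 1411 but p^2 = 289 does not, since 1411 is squarefree), x^4 - 1411 is irreducible over Q. Hence [Q(α):Q] = 4.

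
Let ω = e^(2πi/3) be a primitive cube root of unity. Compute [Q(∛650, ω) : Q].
[Q(∛650, ω) : Q] = 6

[Q(∛650):Q] = 3 (min poly x^3 - 650, irreducible since 650 is not a perfect cube). [Q(ω):Q] = 2 (min poly x^2 + x + 1). Since Q(∛650) ⊂ R and ω ∉ R, we have ω ∉ Q(∛650), so x^2 + x + 1 remains irreducible over Q(∛650) and [Q(∛650, ω) : Q(∛650)] = 2. By the tower law, [Q(∛650, ω) : Q] = 3 · 2 = 6. (In fact Q(∛650, ω) is the splitting field of x^3 - 650 over Q.)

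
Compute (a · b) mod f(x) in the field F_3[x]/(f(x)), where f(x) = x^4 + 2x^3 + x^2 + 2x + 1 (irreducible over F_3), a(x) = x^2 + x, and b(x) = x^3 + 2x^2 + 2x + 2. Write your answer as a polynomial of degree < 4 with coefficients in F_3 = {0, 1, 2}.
a · b ≡ x^3 + x^2 + 2x + 2 (mod f(x))

Multiply in F_3[x]: a(x)·b(x) = (x^2 + x)·(x^3 + 2x^2 + 2x + 2) = x^5 + x^3 + x^2 + 2x. This has degree ≥ 4, so divide by f(x) over F_3: x^5 + x^3 + x^2 + 2x = (x + 1)·(x^4 + 2x^3 + x^2 + 2x + 1) + (x^3 + x^2 + 2x + 2). Hence a·b ≡ x^3 + x^2 + 2x + 2 (mod f). (F_3[x]/(f) is a field with 3^4 = 81 elements since f is irreducible of degree 4.)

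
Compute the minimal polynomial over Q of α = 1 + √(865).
m_α(x) = x^2 - 2x - 864

From α - 1 = √(865), squaring gives (α - 1)^2 = 865, i.e. α^2 - 2α + 1 = 865, so α^2 - 2α - 864 = 0. The discriminant of x^2 - 2x - 864 is (-2)^2 - 4·(-864) = 4 + 3456 = 3460, and 4·(865) is not a perfect square in Q since 865 is squarefree and ≠ 1. Hence x^2 - 2x - 864 is irreducible over Q and is the minimal polynomial of α.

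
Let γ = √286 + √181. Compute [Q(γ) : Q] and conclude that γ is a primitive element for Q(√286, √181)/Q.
[Q(γ) : Q] = 4 (equivalently, Q(γ) = Q(√286, √181))

Obviously Q(γ) ⊆ Q(√286, √181), and [Q(√286, √181):Q] = 4 (since 286, 181 are distinct squarefree integers > 1 with 51766 not a perfect square). To show equality we compute the minimal polynomial of γ. From γ = √286 + √181: γ^2 = 286 + 2√(51766) + 181 = 467 + 2√(51766), so γ^2 - 467 = 2√(51766); squaring, (γ^2 - 467)^2 = 4·51766, i.e. γ^4 - 934γ^2 + 218089 - 207064 = 0, i.e. γ^4 - 934γ^2 + 11025 = 0. So γ is a root of x^4 - 934x^2 + 11025. This polynomial is irreducible over Q: it has no rational root (each ±√286 ± √181 is irrational), and any factorization into two quadratics over Q would force √(51766) ∈ Q (pairing opposite roots) or √286, √181 ∈ Q (other pairings), all impossible. Hence [Q(γ):Q] = 4 = [Q(√286, √181):Q], so Q(γ) = Q(√286, √181).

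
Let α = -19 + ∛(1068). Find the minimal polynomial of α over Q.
m_α(x) = x^3 + 57x^2 + 1083x + 5791

Set β = α + 19 = ∛(1068), so β^3 = 1068. Then (α + 19)^3 - 1068 = 0, i.e. α is a root of g(x) = (x + 19)^3 - 1068 = x^3 + 57x^2 + 1083x + 5791. Since g(x) = h(x + 19) where h(x) = x^3 - 1068, and h is irreducible over Q (because 1068 is not a perfect cube, so h has no rational root, and a monic cubic with no rational root is irreducible), g is also irreducible (irreducibility is preserved under the substitution x → x + 19). Hence m_α(x) = x^3 + 57x^2 + 1083x + 5791.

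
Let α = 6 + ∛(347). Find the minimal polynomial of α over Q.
m_α(x) = x^3 - 18x^2 + 108x - 563

Set β = α - 6 = ∛(347), so β^3 = 347. Then (α - 6)^3 - 347 = 0, i.e. α is a root of g(x) = (x - 6)^3 - 347 = x^3 - 18x^2 + 108x - 563. Since g(x) = h(x - 6) where h(x) = x^3 - 347, and h is irreducible over Q (because 347 is not a perfect cube, so h has no rational root, and a monic cubic with no rational root is irreducible), g is also irreducible (irreducibility is preserved under the substitution x → x - 6). Hence m_α(x) = x^3 - 18x^2 + 108x - 563.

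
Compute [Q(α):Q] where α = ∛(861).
[Q(α):Q] = 3

The minimal polynomial of α is x^3 - 861, irreducible over Q since 861 is not a perfect cube (so x^3 - 861 has no rational root). Hence [Q(α):Q] = deg(m_α) = 3.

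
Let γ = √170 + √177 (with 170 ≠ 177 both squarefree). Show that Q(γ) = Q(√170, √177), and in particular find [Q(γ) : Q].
[Q(γ) : Q] = 4 (equivalently, Q(γ) = Q(√170, √177))

Obviously Q(γ) ⊆ Q(√170, √177), and [Q(√170, √177):Q] = 4 (since 170, 177 are distinct squarefree integers > 1 with 30090 not a perfect square). To show equality we compute the minimal polynomial of γ. From γ = √170 + √177: γ^2 = 170 + 2√(30090) + 177 = 347 + 2√(30090), so γ^2 - 347 = 2√(30090); squaring, (γ^2 - 347)^2 = 4·30090, i.e. γ^4 - 694γ^2 + 120409 - 120360 = 0, i.e. γ^4 - 694γ^2 + 49 = 0. So γ is a root of x^4 - 694x^2 + 49. This polynomial is irreducible over Q: it has no rational root (each ±√170 ± √177 is irrational), and any factorization into two quadratics over Q would force √(30090) ∈ Q (pairing opposite roots) or √170, √177 ∈ Q (other pairings), all impossible. Hence [Q(γ):Q] = 4 = [Q(√170, √177):Q], so Q(γ) = Q(√170, √177).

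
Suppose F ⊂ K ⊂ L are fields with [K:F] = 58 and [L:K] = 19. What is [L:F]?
[L:F] = 1102

The tower law says that for any tower of field extensions F ⊂ K ⊂ L with finite degrees, [L:F] = [L:K] · [K:F]. Here this gives [L:F] = 19 · 58 = 1102.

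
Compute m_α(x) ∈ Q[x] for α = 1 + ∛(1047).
m_α(x) = x^3 - 3x^2 + 3x - 1048

Set β = α - 1 = ∛(1047), so β^3 = 1047. Then (α - 1)^3 - 1047 = 0, i.e. α is a root of g(x) = (x - 1)^3 - 1047 = x^3 - 3x^2 + 3x - 1048. Since g(x) = h(x - 1) where h(x) = x^3 - 1047, and h is irreducible over Q (because 1047 is not a perfect cube, so h has no rational root, and a monic cubic with no rational root is irreducible), g is also irreducible (irreducibility is preserved under the substitution x → x - 1). Hence m_α(x) = x^3 - 3x^2 + 3x - 1048.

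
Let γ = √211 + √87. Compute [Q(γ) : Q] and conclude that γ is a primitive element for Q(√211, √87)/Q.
[Q(γ) : Q] = 4 (equivalently, Q(γ) = Q(√211, √87))

Obviously Q(γ) ⊆ Q(√211, √87), and [Q(√211, √87):Q] = 4 (since 211, 87 are distinct squarefree integers > 1 with 18357 not a perfect square). To show equality we compute the minimal polynomial of γ. From γ = √211 + √87: γ^2 = 211 + 2√(18357) + 87 = 298 + 2√(18357), so γ^2 - 298 = 2√(18357); squaring, (γ^2 - 298)^2 = 4·18357, i.e. γ^4 - 596γ^2 + 88804 - 73428 = 0, i.e. γ^4 - 596γ^2 + 15376 = 0. So γ is a root of x^4 - 596x^2 + 15376. This polynomial is irreducible over Q: it has no rational root (each ±√211 ± √87 is irrational), and any factorization into two quadratics over Q would force √(18357) ∈ Q (pairing opposite roots) or √211, √87 ∈ Q (other pairings), all impossible. Hence [Q(γ):Q] = 4 = [Q(√211, √87):Q], so Q(γ) = Q(√211, √87).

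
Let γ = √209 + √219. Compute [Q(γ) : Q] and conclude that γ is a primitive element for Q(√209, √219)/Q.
[Q(γ) : Q] = 4 (equivalently, Q(γ) = Q(√209, √219))

Obviously Q(γ) ⊆ Q(√209, √219), and [Q(√209, √219):Q] = 4 (since 209, 219 are distinct squarefree integers > 1 with 45771 not a perfect square). To show equality we compute the minimal polynomial of γ. From γ = √209 + √219: γ^2 = 209 + 2√(45771) + 219 = 428 + 2√(45771), so γ^2 - 428 = 2√(45771); squaring, (γ^2 - 428)^2 = 4·45771, i.e. γ^4 - 856γ^2 + 183184 - 183084 = 0, i.e. γ^4 - 856γ^2 + 100 = 0. So γ is a root of x^4 - 856x^2 + 100. This polynomial is irreducible over Q: it has no rational root (each ±√209 ± √219 is irrational), and any factorization into two quadratics over Q would force √(45771) ∈ Q (pairing opposite roots) or √209, √219 ∈ Q (other pairings), all impossible. Hence [Q(γ):Q] = 4 = [Q(√209, √219):Q], so Q(γ) = Q(√209, √219).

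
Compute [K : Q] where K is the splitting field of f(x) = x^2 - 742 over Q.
[K : Q] = 2

f(x) = x^2 - 742 factors as (x - √742)(x + √742). The splitting field is K = Q(√742). Since 742 is squarefree and > 1, it is not a perfect square, so x^2 - 742 is irreducible over Q and [Q(√742) : Q] = 2. Hence [K : Q] = 2.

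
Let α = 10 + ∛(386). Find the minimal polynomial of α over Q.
m_α(x) = x^3 - 30x^2 + 300x - 1386

Set β = α - 10 = ∛(386), so β^3 = 386. Then (α - 10)^3 - 386 = 0, i.e. α is a root of g(x) = (x - 10)^3 - 386 = x^3 - 30x^2 + 300x - 1386. Since g(x) = h(x - 10) where h(x) = x^3 - 386, and h is irreducible over Q (because 386 is not a perfect cube, so h has no rational root, and a monic cubic with no rational root is irreducible), g is also irreducible (irreducibility is preserved under the substitution x → x - 10). Hence m_α(x) = x^3 - 30x^2 + 300x - 1386.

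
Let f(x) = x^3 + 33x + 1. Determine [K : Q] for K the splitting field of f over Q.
[K : Q] = 6

By the rational root test, any rational root of the monic integer polynomial f(x) = x^3 + 33x + 1 must be an integer dividing the constant term 1, i.e. one of ±{1}. Evaluating: f(1) = 35, f(-1) = -33; none is 0, so f has no rational root and is therefore irreducible over Q (a cubic with no linear factor over a field is irreducible). For an irreducible cubic, the Galois group is A_3 or S_3 according as the discriminant disc(f) = -4a^3 - 27b^2 = -4·(33)^3 - 27·(1)^2 = -143775 is or is not a square in Q. Here disc(f) = -143775 is not a perfect square in Q, so the Galois group of f over Q is not contained in A_3 and must be all of S_3. The splitting field has degree |S_3| = 6 over Q, so [K : Q] = 6.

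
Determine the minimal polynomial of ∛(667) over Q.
m_α(x) = x^3 - 667

α satisfies α^3 = 667, so x^3 - 667 annihilates α. By the rational root test, a rational root p/q (in lowest terms) of x^3 - 667 would satisfy p^3 = 667 q^3, forcing q = 1 and p^3 = 667; but 667 is not a perfect cube, contradiction. A monic cubic over Q with no rational root is irreducible (any nontrivial factorization would include a linear factor). Hence x^3 - 667 is the minimal polynomial of α, and in particular [Q(α):Q] = 3.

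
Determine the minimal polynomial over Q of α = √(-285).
m_α(x) = x^2 + 285

α satisfies α^2 + 285 = 0, so x^2 + 285 annihilates α. Since d = -285 is squarefree and ≠ 1, it is not a perfect square in Q, so x^2 + 285 has no rational root and is therefore irreducible over Q (a degree-2 polynomial over a field is irreducible iff it has no root). Hence m_α(x) = x^2 + 285.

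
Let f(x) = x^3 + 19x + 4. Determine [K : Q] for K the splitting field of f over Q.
[K : Q] = 6

By the rational root test, any rational root of the monic integer polynomial f(x) = x^3 + 19x + 4 must be an integer dividing the constant term 4, i.e. one of ±{1, 2, 4}. Evaluating: f(1) = 24, f(-1) = -16, f(2) = 50, f(-2) = -42, f(4) = 144, f(-4) = -136; none is 0, so f has no rational root and is therefore irreducible over Q (a cubic with no linear factor over a field is irreducible). For an irreducible cubic, the Galois group is A_3 or S_3 according as the discriminant disc(f) = -4a^3 - 27b^2 = -4·(19)^3 - 27·(4)^2 = -27868 is or is not a square in Q. Here disc(f) = -27868 is not a perfect square in Q, so the Galois group of f over Q is not contained in A_3 and must be all of S_3. The splitting field has degree |S_3| = 6 over Q, so [K : Q] = 6.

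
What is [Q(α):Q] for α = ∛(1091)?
[Q(α):Q] = 3

The minimal polynomial of α is x^3 - 1091, irreducible over Q since 1091 is not a perfect cube (so x^3 - 1091 has no rational root). Hence [Q(α):Q] = deg(m_α) = 3.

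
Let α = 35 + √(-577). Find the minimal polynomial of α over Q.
m_α(x) = x^2 - 70x + 1802

From α - 35 = √(-577), squaring gives (α - 35)^2 = -577, i.e. α^2 - 70α + 1225 = -577, so α^2 - 70α + 1802 = 0. The discriminant of x^2 - 70x + 1802 is (-70)^2 - 4·(1802) = 4900 - 7208 = -2308, and 4·(-577) is not a perfect square in Q since -577 is squarefree and ≠ 1. Hence x^2 - 70x + 1802 is irreducible over Q and is the minimal polynomial of α.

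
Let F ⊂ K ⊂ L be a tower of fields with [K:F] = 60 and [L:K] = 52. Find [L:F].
[L:F] = 3120

The tower law says that for any tower of field extensions F ⊂ K ⊂ L with finite degrees, [L:F] = [L:K] · [K:F]. Here this gives [L:F] = 52 · 60 = 3120.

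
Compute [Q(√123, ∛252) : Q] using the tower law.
[Q(√123, ∛252) : Q] = 6

Let L = Q(√123, ∛252). Since Q(√123) ⊂ L and [Q(√123):Q] = 2, the tower law gives 2 | [L:Q]. Likewise Q(∛252) ⊂ L with [Q(∛252):Q] = 3 (because 252 is not a perfect cube), so 3 | [L:Q]. As gcd(2,3) = 1, [L:Q] is divisible by 6. Conversely L is generated over Q by √123 and ∛252, so [L:Q] ≤ 2·3 = 6. Therefore [Q(√123, ∛252) : Q] = 6.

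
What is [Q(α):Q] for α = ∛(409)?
[Q(α):Q] = 3

The minimal polynomial of α is x^3 - 409, irreducible over Q since 409 is not a perfect cube (so x^3 - 409 has no rational root). Hence [Q(α):Q] = deg(m_α) = 3.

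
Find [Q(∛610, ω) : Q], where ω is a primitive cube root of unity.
[Q(∛610, ω) : Q] = 6

[Q(∛610):Q] = 3 (min poly x^3 - 610, irreducible since 610 is not a perfect cube). [Q(ω):Q] = 2 (min poly x^2 + x + 1). Since Q(∛610) ⊂ R and ω ∉ R, we have ω ∉ Q(∛610), so x^2 + x + 1 remains irreducible over Q(∛610) and [Q(∛610, ω) : Q(∛610)] = 2. By the tower law, [Q(∛610, ω) : Q] = 3 · 2 = 6. (In fact Q(∛610, ω) is the splitting field of x^3 - 610 over Q.)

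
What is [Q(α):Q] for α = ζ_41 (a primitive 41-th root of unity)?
[Q(α):Q] = 40

The minimal polynomial of ζ_41 over Q is the 41-th cyclotomic polynomial Φ_41(x), which is irreducible over Q and has degree φ(41) = 40. Hence [Q(α):Q] = φ(41) = 40.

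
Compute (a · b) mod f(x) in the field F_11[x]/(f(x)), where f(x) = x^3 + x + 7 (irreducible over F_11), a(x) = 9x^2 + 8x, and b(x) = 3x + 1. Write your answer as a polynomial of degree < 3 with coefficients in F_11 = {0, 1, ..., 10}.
a · b ≡ 3x + 9 (mod f(x))

Multiply in F_11[x]: a(x)·b(x) = (9x^2 + 8x)·(3x + 1) = 5x^3 + 8x. This has degree ≥ 3, so divide by f(x) over F_11: 5x^3 + 8x = (5)·(x^3 + x + 7) + (3x + 9). Hence a·b ≡ 3x + 9 (mod f). (F_11[x]/(f) is a field with 11^3 = 1331 elements since f is irreducible of degree 3.)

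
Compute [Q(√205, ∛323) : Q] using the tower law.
[Q(√205, ∛323) : Q] = 6

Let L = Q(√205, ∛323). Since Q(√205) ⊂ L and [Q(√205):Q] = 2, the tower law gives 2 | [L:Q]. Likewise Q(∛323) ⊂ L with [Q(∛323):Q] = 3 (because 323 is not a perfect cube), so 3 | [L:Q]. As gcd(2,3) = 1, [L:Q] is divisible by 6. Conversely L is generated over Q by √205 and ∛323, so [L:Q] ≤ 2·3 = 6. Therefore [Q(√205, ∛323) : Q] = 6.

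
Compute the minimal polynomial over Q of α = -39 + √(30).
m_α(x) = x^2 + 78x + 1491

From α + 39 = √(30), squaring gives (α + 39)^2 = 30, i.e. α^2 + 78α + 1521 = 30, so α^2 + 78α + 1491 = 0. The discriminant of x^2 + 78x + 1491 is (78)^2 - 4·(1491) = 6084 - 5964 = 120, and 4·(30) is not a perfect square in Q since 30 is squarefree and ≠ 1. Hence x^2 + 78x + 1491 is irreducible over Q and is the minimal polynomial of α.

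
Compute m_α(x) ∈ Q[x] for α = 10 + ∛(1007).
m_α(x) = x^3 - 30x^2 + 300x - 2007

Set β = α - 10 = ∛(1007), so β^3 = 1007. Then (α - 10)^3 - 1007 = 0, i.e. α is a root of g(x) = (x - 10)^3 - 1007 = x^3 - 30x^2 + 300x - 2007. Since g(x) = h(x - 10) where h(x) = x^3 - 1007, and h is irreducible over Q (because 1007 is not a perfect cube, so h has no rational root, and a monic cubic with no rational root is irreducible), g is also irreducible (irreducibility is preserved under the substitution x → x - 10). Hence m_α(x) = x^3 - 30x^2 + 300x - 2007.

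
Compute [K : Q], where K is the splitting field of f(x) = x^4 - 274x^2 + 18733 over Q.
[K : Q] = 4

Solving the quadratic in x^2: x^2 = (274 ± √(274^2 - 4·18733))/2 = (274 ± √144)/2 = (274 ± 12)/2, giving x^2 = 131 or x^2 = 143. So f(x) = (x^2 - 131)(x^2 - 143) and the roots of f are ±√131, ±√143. Hence the splitting field is K = Q(√131, √143). Since 131 and 143 are distinct squarefree integers > 1, their product 18733 is not a perfect square, so √143 ∉ Q(√131). By the tower law [K:Q] = [Q(√131,√143):Q(√131)] · [Q(√131):Q] = 2 · 2 = 4.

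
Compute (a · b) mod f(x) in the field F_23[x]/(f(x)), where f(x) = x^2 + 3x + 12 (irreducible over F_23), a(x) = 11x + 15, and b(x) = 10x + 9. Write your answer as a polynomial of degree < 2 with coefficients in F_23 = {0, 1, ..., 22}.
a · b ≡ 11x + 11 (mod f(x))

Multiply in F_23[x]: a(x)·b(x) = (11x + 15)·(10x + 9) = 18x^2 + 19x + 20. This has degree ≥ 2, so divide by f(x) over F_23: 18x^2 + 19x + 20 = (18)·(x^2 + 3x + 12) + (11x + 11). Hence a·b ≡ 11x + 11 (mod f). (F_23[x]/(f) is a field with 23^2 = 529 elements since f is irreducible of degree 2.)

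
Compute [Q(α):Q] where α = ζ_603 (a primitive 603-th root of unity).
[Q(α):Q] = 396

The minimal polynomial of ζ_603 over Q is the 603-th cyclotomic polynomial Φ_603(x), which is irreducible over Q and has degree φ(603) = 396. Hence [Q(α):Q] = φ(603) = 396.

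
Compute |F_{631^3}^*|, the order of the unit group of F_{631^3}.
|F_{631^3}^*| = 251239590

F_{631^3} has 631^3 = 251239591 elements; its multiplicative group consists of all nonzero elements, so |F_{631^3}^*| = 251239591 - 1 = 251239590. (It is cyclic since any finite subgroup of the multiplicative group of a field is cyclic.)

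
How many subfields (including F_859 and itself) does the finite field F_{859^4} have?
F_{859^4} has 3 subfields

The subfields of F_{p^n} are exactly the fields F_{p^d} for d | n (each is the fixed field of the unique index-d subgroup of Gal(F_{p^n}/F_p) ≅ Z/nZ). The divisors of n = 4 are {1, 2, 4}, giving 3 subfields: F_{859^1}, F_{859^2}, F_{859^4}.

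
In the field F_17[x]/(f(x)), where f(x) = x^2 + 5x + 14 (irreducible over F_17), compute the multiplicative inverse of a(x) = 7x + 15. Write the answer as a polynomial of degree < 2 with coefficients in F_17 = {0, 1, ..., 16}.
a(x)^(-1) ≡ 15x + 4 (mod f(x))

Since f is irreducible over F_17, F_17[x]/(f) is a field and a(x) ≠ 0 has an inverse. Apply the extended Euclidean algorithm to f(x) and a(x) in F_17[x]: f(x) = (5x + 7)·a(x) + (11). The last nonzero remainder is the constant 11 = gcd(f, a) in F_17. Back-substituting through the division chain expresses 11 = s(x)·a(x) + t(x)·f(x) with s(x) ≡ 12x + 10 (mod f), so (12x + 10)·a(x) ≡ 11 (mod f). Multiplying by 11^(-1) ≡ 14 in F_17 gives a(x)^(-1) ≡ 14·(12x + 10) ≡ 15x + 4 (mod f). Check: (7x + 15)·(15x + 4) = 3x^2 + 15x + 9 ≡ 1 (mod x^2 + 5x + 14).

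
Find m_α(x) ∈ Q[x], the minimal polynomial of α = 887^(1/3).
m_α(x) = x^3 - 887

α satisfies α^3 = 887, so x^3 - 887 annihilates α. By the rational root test, a rational root p/q (in lowest terms) of x^3 - 887 would satisfy p^3 = 887 q^3, forcing q = 1 and p^3 = 887; but 887 is not a perfect cube, contradiction. A monic cubic over Q with no rational root is irreducible (any nontrivial factorization would include a linear factor). Hence x^3 - 887 is the minimal polynomial of α, and in particular [Q(α):Q] = 3.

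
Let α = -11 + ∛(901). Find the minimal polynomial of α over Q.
m_α(x) = x^3 + 33x^2 + 363x + 430

Set β = α + 11 = ∛(901), so β^3 = 901. Then (α + 11)^3 - 901 = 0, i.e. α is a root of g(x) = (x + 11)^3 - 901 = x^3 + 33x^2 + 363x + 430. Since g(x) = h(x + 11) where h(x) = x^3 - 901, and h is irreducible over Q (because 901 is not a perfect cube, so h has no rational root, and a monic cubic with no rational root is irreducible), g is also irreducible (irreducibility is preserved under the substitution x → x + 11). Hence m_α(x) = x^3 + 33x^2 + 363x + 430.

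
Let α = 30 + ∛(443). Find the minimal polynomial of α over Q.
m_α(x) = x^3 - 90x^2 + 2700x - 27443

Set β = α - 30 = ∛(443), so β^3 = 443. Then (α - 30)^3 - 443 = 0, i.e. α is a root of g(x) = (x - 30)^3 - 443 = x^3 - 90x^2 + 2700x - 27443. Since g(x) = h(x - 30) where h(x) = x^3 - 443, and h is irreducible over Q (because 443 is not a perfect cube, so h has no rational root, and a monic cubic with no rational root is irreducible), g is also irreducible (irreducibility is preserved under the substitution x → x - 30). Hence m_α(x) = x^3 - 90x^2 + 2700x - 27443.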